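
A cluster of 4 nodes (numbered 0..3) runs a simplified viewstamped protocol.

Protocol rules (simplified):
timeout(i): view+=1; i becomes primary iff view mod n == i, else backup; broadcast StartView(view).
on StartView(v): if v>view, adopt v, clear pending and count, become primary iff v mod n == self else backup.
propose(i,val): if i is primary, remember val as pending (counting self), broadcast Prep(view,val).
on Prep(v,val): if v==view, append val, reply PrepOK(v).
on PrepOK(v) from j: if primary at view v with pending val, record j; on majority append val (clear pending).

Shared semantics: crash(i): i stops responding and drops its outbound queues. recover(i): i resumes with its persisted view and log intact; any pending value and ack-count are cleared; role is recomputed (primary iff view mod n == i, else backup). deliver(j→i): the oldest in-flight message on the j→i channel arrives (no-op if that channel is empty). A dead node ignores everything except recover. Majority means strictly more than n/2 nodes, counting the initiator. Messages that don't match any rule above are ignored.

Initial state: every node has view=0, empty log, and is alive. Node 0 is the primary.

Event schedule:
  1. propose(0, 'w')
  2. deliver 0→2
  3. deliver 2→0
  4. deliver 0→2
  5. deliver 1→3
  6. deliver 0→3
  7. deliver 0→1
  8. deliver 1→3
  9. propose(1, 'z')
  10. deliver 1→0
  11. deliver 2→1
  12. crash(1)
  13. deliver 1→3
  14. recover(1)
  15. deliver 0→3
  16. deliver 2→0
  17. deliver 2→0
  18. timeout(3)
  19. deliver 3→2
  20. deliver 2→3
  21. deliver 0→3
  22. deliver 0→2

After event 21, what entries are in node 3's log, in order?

step 1 propose(0,'w'): —
step 2 deliver 0→2: 2={back,v=0,log=w}
step 3 deliver 2→0: —
step 4 deliver 0→2: —
step 5 deliver 1→3: —
step 6 deliver 0→3: 3={back,v=0,log=w}
step 7 deliver 0→1: 1={back,v=0,log=w}
step 8 deliver 1→3: —
step 9 propose(1,'z'): —
step 10 deliver 1→0: 0={prim,v=0,log=w}
step 11 deliver 2→1: —
step 12 crash(1): 1={✗back,v=0,log=w}
step 13 deliver 1→3: —
step 14 recover(1): 1={back,v=0,log=w}
step 15 deliver 0→3: —
step 16 deliver 2→0: —
step 17 deliver 2→0: —
step 18 timeout(3): 3={back,v=1,log=w}
step 19 deliver 3→2: 2={back,v=1,log=w}
step 20 deliver 2→3: —
step 21 deliver 0→3: —

w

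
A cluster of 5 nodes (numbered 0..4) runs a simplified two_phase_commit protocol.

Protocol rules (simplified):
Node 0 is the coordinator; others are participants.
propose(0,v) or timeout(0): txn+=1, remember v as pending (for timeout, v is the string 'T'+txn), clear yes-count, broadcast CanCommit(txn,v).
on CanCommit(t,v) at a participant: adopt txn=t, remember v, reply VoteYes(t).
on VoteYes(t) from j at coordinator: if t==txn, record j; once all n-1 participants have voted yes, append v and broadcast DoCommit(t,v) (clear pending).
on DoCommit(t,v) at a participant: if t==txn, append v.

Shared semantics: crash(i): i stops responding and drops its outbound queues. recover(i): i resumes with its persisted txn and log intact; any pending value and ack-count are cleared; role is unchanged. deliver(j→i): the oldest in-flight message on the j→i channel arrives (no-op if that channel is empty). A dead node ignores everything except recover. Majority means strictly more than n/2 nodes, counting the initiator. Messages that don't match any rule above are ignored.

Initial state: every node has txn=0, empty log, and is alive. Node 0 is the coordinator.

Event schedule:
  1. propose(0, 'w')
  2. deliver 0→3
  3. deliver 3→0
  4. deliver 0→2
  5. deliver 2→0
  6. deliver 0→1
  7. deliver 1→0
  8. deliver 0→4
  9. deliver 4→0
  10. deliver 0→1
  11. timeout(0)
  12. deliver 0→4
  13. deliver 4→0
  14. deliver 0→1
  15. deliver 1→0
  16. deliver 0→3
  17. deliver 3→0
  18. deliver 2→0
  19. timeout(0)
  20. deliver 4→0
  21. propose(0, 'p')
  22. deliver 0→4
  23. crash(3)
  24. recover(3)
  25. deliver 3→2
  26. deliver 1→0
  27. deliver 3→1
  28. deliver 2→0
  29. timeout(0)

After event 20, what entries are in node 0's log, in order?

1. propose(0,'w'):  <0:coor t1 ->
2. deliver 0→3:  <3:part t1 ->
3. deliver 3→0:  nop
4. deliver 0→2:  <2:part t1 ->
5. deliver 2→0:  nop
6. deliver 0→1:  <1:part t1 ->
7. deliver 1→0:  nop
8. deliver 0→4:  <4:part t1 ->
9. deliver 4→0:  <0:coor t1 w>
10. deliver 0→1:  <1:part t1 w>
11. timeout(0):  <0:coor t2 w>
12. deliver 0→4:  <4:part t1 w>
13. deliver 4→0:  nop
14. deliver 0→1:  <1:part t2 w>
15. deliver 1→0:  nop
16. deliver 0→3:  <3:part t1 w>
17. deliver 3→0:  nop
18. deliver 2→0:  nop
19. timeout(0):  <0:coor t3 w>
20. deliver 4→0:  nop

w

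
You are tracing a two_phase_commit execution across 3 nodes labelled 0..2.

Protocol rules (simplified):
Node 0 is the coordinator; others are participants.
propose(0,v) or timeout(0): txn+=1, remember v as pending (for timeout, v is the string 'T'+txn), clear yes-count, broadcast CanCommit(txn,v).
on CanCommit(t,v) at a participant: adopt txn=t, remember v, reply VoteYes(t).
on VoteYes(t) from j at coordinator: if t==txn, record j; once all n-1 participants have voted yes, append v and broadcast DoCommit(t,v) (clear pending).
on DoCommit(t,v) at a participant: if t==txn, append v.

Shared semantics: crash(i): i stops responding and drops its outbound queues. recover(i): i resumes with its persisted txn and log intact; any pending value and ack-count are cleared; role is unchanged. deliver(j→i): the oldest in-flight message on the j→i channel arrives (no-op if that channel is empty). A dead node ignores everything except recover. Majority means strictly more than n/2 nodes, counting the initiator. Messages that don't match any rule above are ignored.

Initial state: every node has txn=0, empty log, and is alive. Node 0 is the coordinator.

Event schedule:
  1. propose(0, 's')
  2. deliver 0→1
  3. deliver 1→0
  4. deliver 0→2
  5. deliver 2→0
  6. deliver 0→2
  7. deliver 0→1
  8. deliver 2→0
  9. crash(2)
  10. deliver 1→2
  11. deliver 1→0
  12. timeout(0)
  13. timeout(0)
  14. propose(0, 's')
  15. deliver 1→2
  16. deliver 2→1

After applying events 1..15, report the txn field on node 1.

1

[1] propose(0,'s') → N0(coor t1 [-])
[2] deliver 0→1 → N1(part t1 [-])
[3] deliver 1→0 → ∅
[4] deliver 0→2 → N2(part t1 [-])
[5] deliver 2→0 → N0(coor t1 [s])
[6] deliver 0→2 → N2(part t1 [s])
[7] deliver 0→1 → N1(part t1 [s])
[8] deliver 2→0 → ∅
[9] crash(2) → N2(✗part t1 [s])
[10] deliver 1→2 → ∅
[11] deliver 1→0 → ∅
[12] timeout(0) → N0(coor t2 [s])
[13] timeout(0) → N0(coor t3 [s])
[14] propose(0,'s') → N0(coor t4 [s])
[15] deliver 1→2 → ∅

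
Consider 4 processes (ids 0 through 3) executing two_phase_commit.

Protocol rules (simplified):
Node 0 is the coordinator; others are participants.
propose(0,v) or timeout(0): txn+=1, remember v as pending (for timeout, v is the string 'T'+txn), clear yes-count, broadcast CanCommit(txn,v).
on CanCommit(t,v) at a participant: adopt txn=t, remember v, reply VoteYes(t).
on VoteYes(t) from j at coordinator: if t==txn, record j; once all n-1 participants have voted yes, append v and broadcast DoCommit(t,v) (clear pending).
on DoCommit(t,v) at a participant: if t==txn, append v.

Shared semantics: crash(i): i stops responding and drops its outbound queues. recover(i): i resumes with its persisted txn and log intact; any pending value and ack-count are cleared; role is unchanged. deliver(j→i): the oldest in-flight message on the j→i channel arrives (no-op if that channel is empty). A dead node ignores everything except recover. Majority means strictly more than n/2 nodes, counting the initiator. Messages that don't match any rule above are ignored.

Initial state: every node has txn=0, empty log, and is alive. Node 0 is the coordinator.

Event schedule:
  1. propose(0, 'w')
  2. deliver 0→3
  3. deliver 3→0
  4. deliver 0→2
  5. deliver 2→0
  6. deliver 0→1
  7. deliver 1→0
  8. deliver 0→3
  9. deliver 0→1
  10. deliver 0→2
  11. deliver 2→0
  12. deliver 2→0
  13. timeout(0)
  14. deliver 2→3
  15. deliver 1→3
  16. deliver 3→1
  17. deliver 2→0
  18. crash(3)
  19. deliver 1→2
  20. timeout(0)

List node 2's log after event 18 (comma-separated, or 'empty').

w

[1] propose(0,'w') → N0(coor t1 [-])
[2] deliver 0→3 → N3(part t1 [-])
[3] deliver 3→0 → ∅
[4] deliver 0→2 → N2(part t1 [-])
[5] deliver 2→0 → ∅
[6] deliver 0→1 → N1(part t1 [-])
[7] deliver 1→0 → N0(coor t1 [w])
[8] deliver 0→3 → N3(part t1 [w])
[9] deliver 0→1 → N1(part t1 [w])
[10] deliver 0→2 → N2(part t1 [w])
[11] deliver 2→0 → ∅
[12] deliver 2→0 → ∅
[13] timeout(0) → N0(coor t2 [w])
[14] deliver 2→3 → ∅
[15] deliver 1→3 → ∅
[16] deliver 3→1 → ∅
[17] deliver 2→0 → ∅
[18] crash(3) → N3(✗part t1 [w])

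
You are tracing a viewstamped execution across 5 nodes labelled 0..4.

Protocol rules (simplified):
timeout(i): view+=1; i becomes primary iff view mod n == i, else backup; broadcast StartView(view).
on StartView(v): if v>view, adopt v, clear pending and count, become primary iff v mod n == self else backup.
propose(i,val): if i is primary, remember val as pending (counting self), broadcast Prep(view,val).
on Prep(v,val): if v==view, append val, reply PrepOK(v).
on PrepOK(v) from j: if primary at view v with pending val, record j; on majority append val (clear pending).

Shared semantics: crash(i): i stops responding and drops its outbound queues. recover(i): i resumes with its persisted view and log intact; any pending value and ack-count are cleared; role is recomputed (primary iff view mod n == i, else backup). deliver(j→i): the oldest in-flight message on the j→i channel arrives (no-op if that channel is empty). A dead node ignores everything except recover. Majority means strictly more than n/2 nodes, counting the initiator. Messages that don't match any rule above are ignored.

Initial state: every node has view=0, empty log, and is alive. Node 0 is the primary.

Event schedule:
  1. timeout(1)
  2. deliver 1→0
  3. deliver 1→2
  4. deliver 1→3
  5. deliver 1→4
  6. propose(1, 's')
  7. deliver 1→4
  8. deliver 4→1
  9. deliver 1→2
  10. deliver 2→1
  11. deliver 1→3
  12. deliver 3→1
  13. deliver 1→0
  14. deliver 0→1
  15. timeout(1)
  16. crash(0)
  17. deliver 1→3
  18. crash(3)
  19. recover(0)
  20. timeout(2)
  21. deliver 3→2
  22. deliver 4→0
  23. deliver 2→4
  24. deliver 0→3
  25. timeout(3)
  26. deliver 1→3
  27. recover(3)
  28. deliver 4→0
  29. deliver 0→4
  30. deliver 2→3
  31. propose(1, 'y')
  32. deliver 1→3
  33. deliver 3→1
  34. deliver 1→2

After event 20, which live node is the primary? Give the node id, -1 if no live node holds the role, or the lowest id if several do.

2

after 1 — timeout(1): n1:prim/v1/[-]
after 2 — deliver 1→0: n0:back/v1/[-]
after 3 — deliver 1→2: n2:back/v1/[-]
after 4 — deliver 1→3: n3:back/v1/[-]
after 5 — deliver 1→4: n4:back/v1/[-]
after 6 — propose(1,'s'): ·
after 7 — deliver 1→4: n4:back/v1/[s]
after 8 — deliver 4→1: ·
after 9 — deliver 1→2: n2:back/v1/[s]
after 10 — deliver 2→1: n1:prim/v1/[s]
after 11 — deliver 1→3: n3:back/v1/[s]
after 12 — deliver 3→1: ·
after 13 — deliver 1→0: n0:back/v1/[s]
after 14 — deliver 0→1: ·
after 15 — timeout(1): n1:back/v2/[s]
after 16 — crash(0): n0:✗back/v1/[s]
after 17 — deliver 1→3: n3:back/v2/[s]
after 18 — crash(3): n3:✗back/v2/[s]
after 19 — recover(0): n0:back/v1/[s]
after 20 — timeout(2): n2:prim/v2/[s]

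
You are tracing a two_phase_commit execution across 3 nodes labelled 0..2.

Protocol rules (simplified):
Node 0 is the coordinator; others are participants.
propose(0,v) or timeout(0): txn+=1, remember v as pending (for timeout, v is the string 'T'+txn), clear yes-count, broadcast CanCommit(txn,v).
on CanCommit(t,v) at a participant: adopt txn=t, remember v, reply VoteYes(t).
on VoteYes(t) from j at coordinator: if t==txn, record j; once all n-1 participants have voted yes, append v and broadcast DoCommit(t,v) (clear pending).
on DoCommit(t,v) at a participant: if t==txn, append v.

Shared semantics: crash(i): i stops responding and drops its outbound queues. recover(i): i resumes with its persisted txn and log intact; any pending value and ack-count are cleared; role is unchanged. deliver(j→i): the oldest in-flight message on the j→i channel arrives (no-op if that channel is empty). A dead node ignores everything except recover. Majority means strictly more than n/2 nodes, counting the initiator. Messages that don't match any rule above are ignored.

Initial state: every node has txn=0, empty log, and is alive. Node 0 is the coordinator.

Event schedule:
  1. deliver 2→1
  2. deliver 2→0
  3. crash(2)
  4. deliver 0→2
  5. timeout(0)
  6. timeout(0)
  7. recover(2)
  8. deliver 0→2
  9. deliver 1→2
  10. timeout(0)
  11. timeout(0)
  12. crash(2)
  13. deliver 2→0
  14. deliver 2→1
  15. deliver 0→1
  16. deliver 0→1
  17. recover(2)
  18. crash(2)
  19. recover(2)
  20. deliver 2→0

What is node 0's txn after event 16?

e1 deliver 2→1: ·
e2 deliver 2→0: ·
e3 crash(2): 2[✗part,t=0,-]
e4 deliver 0→2: ·
e5 timeout(0): 0[coor,t=1,-]
e6 timeout(0): 0[coor,t=2,-]
e7 recover(2): 2[part,t=0,-]
e8 deliver 0→2: 2[part,t=1,-]
e9 deliver 1→2: ·
e10 timeout(0): 0[coor,t=3,-]
e11 timeout(0): 0[coor,t=4,-]
e12 crash(2): 2[✗part,t=1,-]
e13 deliver 2→0: ·
e14 deliver 2→1: ·
e15 deliver 0→1: 1[part,t=1,-]
e16 deliver 0→1: 1[part,t=2,-]

4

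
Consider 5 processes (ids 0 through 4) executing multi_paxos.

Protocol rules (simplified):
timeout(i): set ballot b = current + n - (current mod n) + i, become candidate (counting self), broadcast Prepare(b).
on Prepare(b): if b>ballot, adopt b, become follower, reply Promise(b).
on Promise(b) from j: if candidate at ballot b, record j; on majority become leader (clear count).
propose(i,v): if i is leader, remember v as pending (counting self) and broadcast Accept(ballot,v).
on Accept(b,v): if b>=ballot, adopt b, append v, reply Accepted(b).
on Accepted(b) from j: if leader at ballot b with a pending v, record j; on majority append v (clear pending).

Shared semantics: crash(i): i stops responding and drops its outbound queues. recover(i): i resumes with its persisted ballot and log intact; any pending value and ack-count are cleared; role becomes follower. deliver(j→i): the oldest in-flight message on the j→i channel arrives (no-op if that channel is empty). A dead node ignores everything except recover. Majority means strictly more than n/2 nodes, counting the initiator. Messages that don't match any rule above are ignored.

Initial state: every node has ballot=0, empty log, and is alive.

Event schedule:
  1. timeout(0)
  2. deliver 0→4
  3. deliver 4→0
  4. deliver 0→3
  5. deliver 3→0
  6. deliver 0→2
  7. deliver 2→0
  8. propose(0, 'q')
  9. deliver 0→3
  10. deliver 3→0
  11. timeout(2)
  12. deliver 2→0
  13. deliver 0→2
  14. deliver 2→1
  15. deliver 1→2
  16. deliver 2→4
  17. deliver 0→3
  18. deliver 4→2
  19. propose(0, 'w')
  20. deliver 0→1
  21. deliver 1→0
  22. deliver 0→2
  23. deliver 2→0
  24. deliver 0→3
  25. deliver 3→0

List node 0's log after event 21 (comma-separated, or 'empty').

e1 timeout(0): 0[cand,b=5,-]
e2 deliver 0→4: 4[foll,b=5,-]
e3 deliver 4→0: ·
e4 deliver 0→3: 3[foll,b=5,-]
e5 deliver 3→0: 0[lead,b=5,-]
e6 deliver 0→2: 2[foll,b=5,-]
e7 deliver 2→0: ·
e8 propose(0,'q'): ·
e9 deliver 0→3: 3[foll,b=5,q]
e10 deliver 3→0: ·
e11 timeout(2): 2[cand,b=12,-]
e12 deliver 2→0: 0[foll,b=12,-]
e13 deliver 0→2: ·
e14 deliver 2→1: 1[foll,b=12,-]
e15 deliver 1→2: ·
e16 deliver 2→4: 4[foll,b=12,-]
e17 deliver 0→3: ·
e18 deliver 4→2: 2[lead,b=12,-]
e19 propose(0,'w'): ·
e20 deliver 0→1: ·
e21 deliver 1→0: ·

empty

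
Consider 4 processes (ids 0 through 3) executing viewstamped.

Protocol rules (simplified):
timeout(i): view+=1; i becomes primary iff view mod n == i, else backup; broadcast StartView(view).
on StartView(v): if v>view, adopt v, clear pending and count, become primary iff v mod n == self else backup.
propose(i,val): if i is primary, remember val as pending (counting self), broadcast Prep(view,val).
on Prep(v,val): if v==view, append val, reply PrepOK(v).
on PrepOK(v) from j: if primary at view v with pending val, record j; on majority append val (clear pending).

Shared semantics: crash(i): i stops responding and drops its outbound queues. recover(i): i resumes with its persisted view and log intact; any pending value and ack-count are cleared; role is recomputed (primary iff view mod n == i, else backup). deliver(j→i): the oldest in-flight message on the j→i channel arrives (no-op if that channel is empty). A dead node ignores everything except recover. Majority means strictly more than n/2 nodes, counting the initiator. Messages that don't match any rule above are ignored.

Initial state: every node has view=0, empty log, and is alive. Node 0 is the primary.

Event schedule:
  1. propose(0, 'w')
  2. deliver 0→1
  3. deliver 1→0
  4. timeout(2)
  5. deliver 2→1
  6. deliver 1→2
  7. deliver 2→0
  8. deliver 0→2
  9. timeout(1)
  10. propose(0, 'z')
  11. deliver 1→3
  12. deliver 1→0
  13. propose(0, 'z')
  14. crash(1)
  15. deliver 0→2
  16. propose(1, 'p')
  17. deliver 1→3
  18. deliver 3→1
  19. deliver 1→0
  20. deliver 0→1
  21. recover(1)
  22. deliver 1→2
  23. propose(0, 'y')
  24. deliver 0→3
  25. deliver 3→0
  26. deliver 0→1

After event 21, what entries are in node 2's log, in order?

empty

[1] propose(0,'w') → ∅
[2] deliver 0→1 → N1(back v0 [w])
[3] deliver 1→0 → ∅
[4] timeout(2) → N2(back v1 [-])
[5] deliver 2→1 → N1(prim v1 [w])
[6] deliver 1→2 → ∅
[7] deliver 2→0 → N0(back v1 [-])
[8] deliver 0→2 → ∅
[9] timeout(1) → N1(back v2 [w])
[10] propose(0,'z') → ∅
[11] deliver 1→3 → N3(back v2 [-])
[12] deliver 1→0 → N0(back v2 [-])
[13] propose(0,'z') → ∅
[14] crash(1) → N1(✗back v2 [w])
[15] deliver 0→2 → ∅
[16] propose(1,'p') → ∅
[17] deliver 1→3 → ∅
[18] deliver 3→1 → ∅
[19] deliver 1→0 → ∅
[20] deliver 0→1 → ∅
[21] recover(1) → N1(back v2 [w])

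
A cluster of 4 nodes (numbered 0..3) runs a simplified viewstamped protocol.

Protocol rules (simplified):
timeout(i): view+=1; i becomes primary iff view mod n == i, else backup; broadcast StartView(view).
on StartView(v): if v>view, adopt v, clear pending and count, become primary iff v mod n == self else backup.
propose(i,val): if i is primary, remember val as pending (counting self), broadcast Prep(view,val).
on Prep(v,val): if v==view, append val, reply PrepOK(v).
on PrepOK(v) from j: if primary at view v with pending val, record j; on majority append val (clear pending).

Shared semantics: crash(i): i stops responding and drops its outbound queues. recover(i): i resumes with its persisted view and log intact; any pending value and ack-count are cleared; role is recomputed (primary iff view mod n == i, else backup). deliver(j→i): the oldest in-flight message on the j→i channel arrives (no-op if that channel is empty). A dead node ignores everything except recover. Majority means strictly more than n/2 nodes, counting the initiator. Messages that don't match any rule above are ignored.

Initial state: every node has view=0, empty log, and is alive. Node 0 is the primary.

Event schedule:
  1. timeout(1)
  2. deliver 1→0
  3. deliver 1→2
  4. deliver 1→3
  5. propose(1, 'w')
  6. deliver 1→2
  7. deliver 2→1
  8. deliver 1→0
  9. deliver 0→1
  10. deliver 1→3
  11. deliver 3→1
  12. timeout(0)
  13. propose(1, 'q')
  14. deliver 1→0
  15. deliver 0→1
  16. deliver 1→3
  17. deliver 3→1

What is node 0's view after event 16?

[1] timeout(1) → N1(prim v1 [-])
[2] deliver 1→0 → N0(back v1 [-])
[3] deliver 1→2 → N2(back v1 [-])
[4] deliver 1→3 → N3(back v1 [-])
[5] propose(1,'w') → ∅
[6] deliver 1→2 → N2(back v1 [w])
[7] deliver 2→1 → ∅
[8] deliver 1→0 → N0(back v1 [w])
[9] deliver 0→1 → N1(prim v1 [w])
[10] deliver 1→3 → N3(back v1 [w])
[11] deliver 3→1 → ∅
[12] timeout(0) → N0(back v2 [w])
[13] propose(1,'q') → ∅
[14] deliver 1→0 → ∅
[15] deliver 0→1 → N1(back v2 [w])
[16] deliver 1→3 → N3(back v1 [w,q])

2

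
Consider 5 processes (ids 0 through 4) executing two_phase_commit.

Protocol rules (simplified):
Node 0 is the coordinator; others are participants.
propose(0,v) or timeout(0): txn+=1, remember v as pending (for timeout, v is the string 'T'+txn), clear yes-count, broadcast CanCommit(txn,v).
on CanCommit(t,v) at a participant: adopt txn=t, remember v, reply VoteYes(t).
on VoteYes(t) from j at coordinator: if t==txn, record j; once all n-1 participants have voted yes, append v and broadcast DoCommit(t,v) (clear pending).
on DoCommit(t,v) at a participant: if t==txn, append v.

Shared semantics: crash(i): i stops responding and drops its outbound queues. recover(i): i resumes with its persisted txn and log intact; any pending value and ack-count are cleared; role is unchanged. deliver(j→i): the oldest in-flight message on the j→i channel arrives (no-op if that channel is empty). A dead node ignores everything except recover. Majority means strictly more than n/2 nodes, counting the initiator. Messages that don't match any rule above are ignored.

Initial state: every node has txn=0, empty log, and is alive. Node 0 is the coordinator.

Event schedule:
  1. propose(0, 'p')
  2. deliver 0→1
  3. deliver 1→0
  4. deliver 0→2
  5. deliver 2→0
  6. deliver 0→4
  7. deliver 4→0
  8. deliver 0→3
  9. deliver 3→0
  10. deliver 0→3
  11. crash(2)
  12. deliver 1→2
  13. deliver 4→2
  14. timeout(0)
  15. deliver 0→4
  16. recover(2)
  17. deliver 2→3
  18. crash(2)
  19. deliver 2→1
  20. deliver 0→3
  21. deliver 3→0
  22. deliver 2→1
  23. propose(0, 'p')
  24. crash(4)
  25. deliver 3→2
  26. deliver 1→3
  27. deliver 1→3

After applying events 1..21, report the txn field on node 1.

1

[1] propose(0,'p') → N0(coor t1 [-])
[2] deliver 0→1 → N1(part t1 [-])
[3] deliver 1→0 → ∅
[4] deliver 0→2 → N2(part t1 [-])
[5] deliver 2→0 → ∅
[6] deliver 0→4 → N4(part t1 [-])
[7] deliver 4→0 → ∅
[8] deliver 0→3 → N3(part t1 [-])
[9] deliver 3→0 → N0(coor t1 [p])
[10] deliver 0→3 → N3(part t1 [p])
[11] crash(2) → N2(✗part t1 [-])
[12] deliver 1→2 → ∅
[13] deliver 4→2 → ∅
[14] timeout(0) → N0(coor t2 [p])
[15] deliver 0→4 → N4(part t1 [p])
[16] recover(2) → N2(part t1 [-])
[17] deliver 2→3 → ∅
[18] crash(2) → N2(✗part t1 [-])
[19] deliver 2→1 → ∅
[20] deliver 0→3 → N3(part t2 [p])
[21] deliver 3→0 → ∅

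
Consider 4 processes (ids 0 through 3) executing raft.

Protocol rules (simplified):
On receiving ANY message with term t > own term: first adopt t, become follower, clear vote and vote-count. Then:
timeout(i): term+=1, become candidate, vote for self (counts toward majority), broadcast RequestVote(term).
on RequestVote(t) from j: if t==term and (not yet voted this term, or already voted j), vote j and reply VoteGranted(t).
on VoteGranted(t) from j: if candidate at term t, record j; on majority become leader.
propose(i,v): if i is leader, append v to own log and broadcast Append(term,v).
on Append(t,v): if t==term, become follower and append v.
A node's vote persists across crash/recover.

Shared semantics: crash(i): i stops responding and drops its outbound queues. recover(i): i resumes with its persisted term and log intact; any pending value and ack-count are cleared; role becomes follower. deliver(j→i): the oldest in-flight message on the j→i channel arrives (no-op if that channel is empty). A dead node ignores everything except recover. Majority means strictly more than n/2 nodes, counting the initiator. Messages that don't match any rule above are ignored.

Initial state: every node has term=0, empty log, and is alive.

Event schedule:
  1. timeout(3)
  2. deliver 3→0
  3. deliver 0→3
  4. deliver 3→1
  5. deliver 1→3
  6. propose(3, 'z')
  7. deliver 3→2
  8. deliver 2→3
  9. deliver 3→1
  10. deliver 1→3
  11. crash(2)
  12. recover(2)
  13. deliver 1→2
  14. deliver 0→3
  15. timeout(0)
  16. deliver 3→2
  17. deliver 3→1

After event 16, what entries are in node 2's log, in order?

e1 timeout(3): 3[cand,t=1,-]
e2 deliver 3→0: 0[foll,t=1,-]
e3 deliver 0→3: ·
e4 deliver 3→1: 1[foll,t=1,-]
e5 deliver 1→3: 3[lead,t=1,-]
e6 propose(3,'z'): 3[lead,t=1,z]
e7 deliver 3→2: 2[foll,t=1,-]
e8 deliver 2→3: ·
e9 deliver 3→1: 1[foll,t=1,z]
e10 deliver 1→3: ·
e11 crash(2): 2[✗foll,t=1,-]
e12 recover(2): 2[foll,t=1,-]
e13 deliver 1→2: ·
e14 deliver 0→3: ·
e15 timeout(0): 0[cand,t=2,-]
e16 deliver 3→2: 2[foll,t=1,z]

z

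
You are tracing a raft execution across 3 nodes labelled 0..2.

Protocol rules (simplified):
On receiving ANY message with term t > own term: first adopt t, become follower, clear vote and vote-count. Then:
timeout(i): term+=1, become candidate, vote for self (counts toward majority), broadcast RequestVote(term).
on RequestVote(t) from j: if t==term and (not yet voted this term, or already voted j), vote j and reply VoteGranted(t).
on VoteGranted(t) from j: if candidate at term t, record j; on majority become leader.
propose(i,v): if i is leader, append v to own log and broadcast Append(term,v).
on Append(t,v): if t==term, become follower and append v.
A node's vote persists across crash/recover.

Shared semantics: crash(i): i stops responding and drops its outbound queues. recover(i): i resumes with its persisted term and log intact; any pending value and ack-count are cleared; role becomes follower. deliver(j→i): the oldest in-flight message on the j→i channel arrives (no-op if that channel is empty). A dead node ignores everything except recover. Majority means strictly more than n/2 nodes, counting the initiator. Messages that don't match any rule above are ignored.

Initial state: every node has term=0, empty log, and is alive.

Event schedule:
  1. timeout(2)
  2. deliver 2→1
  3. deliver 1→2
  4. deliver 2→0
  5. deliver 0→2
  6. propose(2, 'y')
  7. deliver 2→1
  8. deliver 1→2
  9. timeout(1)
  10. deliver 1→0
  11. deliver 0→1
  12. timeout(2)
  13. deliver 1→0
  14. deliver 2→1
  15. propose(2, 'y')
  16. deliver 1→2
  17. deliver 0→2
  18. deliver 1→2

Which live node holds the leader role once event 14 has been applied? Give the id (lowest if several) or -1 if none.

1

[1] timeout(2) → N2(cand t1 [-])
[2] deliver 2→1 → N1(foll t1 [-])
[3] deliver 1→2 → N2(lead t1 [-])
[4] deliver 2→0 → N0(foll t1 [-])
[5] deliver 0→2 → ∅
[6] propose(2,'y') → N2(lead t1 [y])
[7] deliver 2→1 → N1(foll t1 [y])
[8] deliver 1→2 → ∅
[9] timeout(1) → N1(cand t2 [y])
[10] deliver 1→0 → N0(foll t2 [-])
[11] deliver 0→1 → N1(lead t2 [y])
[12] timeout(2) → N2(cand t2 [y])
[13] deliver 1→0 → ∅
[14] deliver 2→1 → ∅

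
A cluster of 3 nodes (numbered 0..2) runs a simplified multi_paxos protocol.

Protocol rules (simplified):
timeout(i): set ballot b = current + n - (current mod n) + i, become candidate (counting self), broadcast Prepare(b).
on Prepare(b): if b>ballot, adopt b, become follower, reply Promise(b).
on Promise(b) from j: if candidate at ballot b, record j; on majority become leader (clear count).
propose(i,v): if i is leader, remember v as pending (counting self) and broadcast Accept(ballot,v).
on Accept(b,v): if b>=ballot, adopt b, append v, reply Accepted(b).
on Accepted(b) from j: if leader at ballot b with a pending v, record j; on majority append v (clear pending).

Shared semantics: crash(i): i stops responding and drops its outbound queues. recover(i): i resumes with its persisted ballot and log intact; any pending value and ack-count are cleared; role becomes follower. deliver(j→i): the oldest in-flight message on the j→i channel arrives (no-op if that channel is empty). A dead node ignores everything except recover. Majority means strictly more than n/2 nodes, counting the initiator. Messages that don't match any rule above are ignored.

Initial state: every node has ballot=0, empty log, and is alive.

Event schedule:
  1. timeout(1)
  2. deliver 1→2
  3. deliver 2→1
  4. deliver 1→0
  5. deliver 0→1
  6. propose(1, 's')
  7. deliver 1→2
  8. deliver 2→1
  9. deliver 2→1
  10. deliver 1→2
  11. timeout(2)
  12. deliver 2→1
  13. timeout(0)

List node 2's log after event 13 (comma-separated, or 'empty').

s

e1 timeout(1): 1[cand,b=4,-]
e2 deliver 1→2: 2[foll,b=4,-]
e3 deliver 2→1: 1[lead,b=4,-]
e4 deliver 1→0: 0[foll,b=4,-]
e5 deliver 0→1: ·
e6 propose(1,'s'): ·
e7 deliver 1→2: 2[foll,b=4,s]
e8 deliver 2→1: 1[lead,b=4,s]
e9 deliver 2→1: ·
e10 deliver 1→2: ·
e11 timeout(2): 2[cand,b=8,s]
e12 deliver 2→1: 1[foll,b=8,s]
e13 timeout(0): 0[cand,b=6,-]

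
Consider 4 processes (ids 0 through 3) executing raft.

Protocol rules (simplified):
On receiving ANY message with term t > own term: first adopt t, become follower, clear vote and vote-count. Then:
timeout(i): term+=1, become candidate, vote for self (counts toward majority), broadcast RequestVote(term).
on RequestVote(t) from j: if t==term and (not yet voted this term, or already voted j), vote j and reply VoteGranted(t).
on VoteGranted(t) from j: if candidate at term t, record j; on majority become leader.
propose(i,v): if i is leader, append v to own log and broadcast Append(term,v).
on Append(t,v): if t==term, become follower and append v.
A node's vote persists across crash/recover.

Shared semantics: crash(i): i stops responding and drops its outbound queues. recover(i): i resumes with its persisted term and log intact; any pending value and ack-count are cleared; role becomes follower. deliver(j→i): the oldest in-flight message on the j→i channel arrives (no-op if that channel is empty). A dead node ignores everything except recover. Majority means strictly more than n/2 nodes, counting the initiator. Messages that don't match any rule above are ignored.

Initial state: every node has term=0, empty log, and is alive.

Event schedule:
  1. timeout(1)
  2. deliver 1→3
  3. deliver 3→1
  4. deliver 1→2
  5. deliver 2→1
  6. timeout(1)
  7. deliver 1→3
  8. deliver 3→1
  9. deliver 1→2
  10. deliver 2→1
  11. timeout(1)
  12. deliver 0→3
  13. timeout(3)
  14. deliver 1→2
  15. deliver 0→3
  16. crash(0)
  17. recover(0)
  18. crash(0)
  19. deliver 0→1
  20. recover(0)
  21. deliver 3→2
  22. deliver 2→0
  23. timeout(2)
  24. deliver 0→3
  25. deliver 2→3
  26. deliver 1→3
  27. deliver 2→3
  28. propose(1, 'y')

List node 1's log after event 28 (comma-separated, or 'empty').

empty

e1 timeout(1): 1[cand,t=1,-]
e2 deliver 1→3: 3[foll,t=1,-]
e3 deliver 3→1: ·
e4 deliver 1→2: 2[foll,t=1,-]
e5 deliver 2→1: 1[lead,t=1,-]
e6 timeout(1): 1[cand,t=2,-]
e7 deliver 1→3: 3[foll,t=2,-]
e8 deliver 3→1: ·
e9 deliver 1→2: 2[foll,t=2,-]
e10 deliver 2→1: 1[lead,t=2,-]
e11 timeout(1): 1[cand,t=3,-]
e12 deliver 0→3: ·
e13 timeout(3): 3[cand,t=3,-]
e14 deliver 1→2: 2[foll,t=3,-]
e15 deliver 0→3: ·
e16 crash(0): 0[✗foll,t=0,-]
e17 recover(0): 0[foll,t=0,-]
e18 crash(0): 0[✗foll,t=0,-]
e19 deliver 0→1: ·
e20 recover(0): 0[foll,t=0,-]
e21 deliver 3→2: ·
e22 deliver 2→0: ·
e23 timeout(2): 2[cand,t=4,-]
e24 deliver 0→3: ·
e25 deliver 2→3: 3[foll,t=4,-]
e26 deliver 1→3: ·
e27 deliver 2→3: ·
e28 propose(1,'y'): ·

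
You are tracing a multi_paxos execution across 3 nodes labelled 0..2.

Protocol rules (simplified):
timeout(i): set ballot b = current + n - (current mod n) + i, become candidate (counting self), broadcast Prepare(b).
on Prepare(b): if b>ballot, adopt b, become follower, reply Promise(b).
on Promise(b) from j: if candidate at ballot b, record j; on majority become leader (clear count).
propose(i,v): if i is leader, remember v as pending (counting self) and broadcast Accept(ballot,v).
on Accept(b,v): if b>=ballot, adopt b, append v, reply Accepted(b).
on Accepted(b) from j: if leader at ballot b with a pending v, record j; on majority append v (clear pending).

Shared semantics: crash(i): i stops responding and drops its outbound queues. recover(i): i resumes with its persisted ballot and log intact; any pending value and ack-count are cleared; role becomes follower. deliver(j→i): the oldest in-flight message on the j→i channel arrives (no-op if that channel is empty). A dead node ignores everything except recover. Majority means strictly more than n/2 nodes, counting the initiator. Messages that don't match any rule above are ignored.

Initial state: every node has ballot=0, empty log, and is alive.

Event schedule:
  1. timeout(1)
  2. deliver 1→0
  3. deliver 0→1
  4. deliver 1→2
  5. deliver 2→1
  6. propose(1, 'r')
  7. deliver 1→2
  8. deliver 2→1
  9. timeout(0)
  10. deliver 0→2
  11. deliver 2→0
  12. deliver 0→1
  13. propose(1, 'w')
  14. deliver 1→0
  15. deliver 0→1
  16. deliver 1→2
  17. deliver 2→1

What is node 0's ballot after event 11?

6

[1] timeout(1) → N1(cand b4 [-])
[2] deliver 1→0 → N0(foll b4 [-])
[3] deliver 0→1 → N1(lead b4 [-])
[4] deliver 1→2 → N2(foll b4 [-])
[5] deliver 2→1 → ∅
[6] propose(1,'r') → ∅
[7] deliver 1→2 → N2(foll b4 [r])
[8] deliver 2→1 → N1(lead b4 [r])
[9] timeout(0) → N0(cand b6 [-])
[10] deliver 0→2 → N2(foll b6 [r])
[11] deliver 2→0 → N0(lead b6 [-])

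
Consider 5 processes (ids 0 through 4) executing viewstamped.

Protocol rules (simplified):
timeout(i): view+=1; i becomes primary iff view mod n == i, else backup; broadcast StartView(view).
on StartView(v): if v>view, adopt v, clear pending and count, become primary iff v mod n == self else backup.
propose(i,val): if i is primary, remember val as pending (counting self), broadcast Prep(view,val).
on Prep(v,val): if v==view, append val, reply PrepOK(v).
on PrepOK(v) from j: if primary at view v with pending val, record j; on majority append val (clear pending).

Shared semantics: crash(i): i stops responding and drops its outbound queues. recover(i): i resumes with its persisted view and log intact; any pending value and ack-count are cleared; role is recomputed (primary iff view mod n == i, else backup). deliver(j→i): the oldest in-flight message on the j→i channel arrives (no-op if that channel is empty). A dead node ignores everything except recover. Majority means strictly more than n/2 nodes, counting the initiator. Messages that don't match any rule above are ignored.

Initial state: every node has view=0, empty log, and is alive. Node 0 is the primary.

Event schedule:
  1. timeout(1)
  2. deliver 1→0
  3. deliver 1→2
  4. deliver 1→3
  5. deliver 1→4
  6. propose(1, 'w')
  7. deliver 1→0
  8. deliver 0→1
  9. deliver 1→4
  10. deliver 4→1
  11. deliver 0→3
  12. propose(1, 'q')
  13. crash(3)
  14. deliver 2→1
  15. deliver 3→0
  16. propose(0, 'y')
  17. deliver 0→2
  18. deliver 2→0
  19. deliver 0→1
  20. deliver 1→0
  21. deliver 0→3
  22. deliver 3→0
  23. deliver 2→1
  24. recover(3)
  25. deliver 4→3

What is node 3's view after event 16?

e1 timeout(1): 1[prim,v=1,-]
e2 deliver 1→0: 0[back,v=1,-]
e3 deliver 1→2: 2[back,v=1,-]
e4 deliver 1→3: 3[back,v=1,-]
e5 deliver 1→4: 4[back,v=1,-]
e6 propose(1,'w'): ·
e7 deliver 1→0: 0[back,v=1,w]
e8 deliver 0→1: ·
e9 deliver 1→4: 4[back,v=1,w]
e10 deliver 4→1: 1[prim,v=1,w]
e11 deliver 0→3: ·
e12 propose(1,'q'): ·
e13 crash(3): 3[✗back,v=1,-]
e14 deliver 2→1: ·
e15 deliver 3→0: ·
e16 propose(0,'y'): ·

1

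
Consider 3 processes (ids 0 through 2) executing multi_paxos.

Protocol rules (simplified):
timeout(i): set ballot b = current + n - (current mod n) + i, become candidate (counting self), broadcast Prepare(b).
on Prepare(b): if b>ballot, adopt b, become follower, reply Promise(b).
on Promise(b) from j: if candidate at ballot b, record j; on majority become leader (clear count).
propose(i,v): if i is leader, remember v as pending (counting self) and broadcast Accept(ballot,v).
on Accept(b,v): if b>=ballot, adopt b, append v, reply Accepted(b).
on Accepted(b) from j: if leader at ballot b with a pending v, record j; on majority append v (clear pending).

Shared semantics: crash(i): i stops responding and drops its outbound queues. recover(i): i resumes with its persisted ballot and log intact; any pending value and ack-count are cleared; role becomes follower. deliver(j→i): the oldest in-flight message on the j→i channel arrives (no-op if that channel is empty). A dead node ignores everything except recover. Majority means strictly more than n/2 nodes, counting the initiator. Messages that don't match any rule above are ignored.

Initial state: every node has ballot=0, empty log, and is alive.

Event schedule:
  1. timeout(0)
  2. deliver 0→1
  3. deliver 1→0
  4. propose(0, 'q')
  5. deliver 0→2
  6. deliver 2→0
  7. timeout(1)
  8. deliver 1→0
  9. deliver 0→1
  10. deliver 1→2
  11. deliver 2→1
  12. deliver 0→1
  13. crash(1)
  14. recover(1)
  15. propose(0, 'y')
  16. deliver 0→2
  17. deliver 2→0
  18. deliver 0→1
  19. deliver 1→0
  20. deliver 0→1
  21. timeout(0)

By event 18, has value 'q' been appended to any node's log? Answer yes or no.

step 1 timeout(0): 0={cand,b=3,log=-}
step 2 deliver 0→1: 1={foll,b=3,log=-}
step 3 deliver 1→0: 0={lead,b=3,log=-}
step 4 propose(0,'q'): —
step 5 deliver 0→2: 2={foll,b=3,log=-}
step 6 deliver 2→0: —
step 7 timeout(1): 1={cand,b=7,log=-}
step 8 deliver 1→0: 0={foll,b=7,log=-}
step 9 deliver 0→1: —
step 10 deliver 1→2: 2={foll,b=7,log=-}
step 11 deliver 2→1: 1={lead,b=7,log=-}
step 12 deliver 0→1: —
step 13 crash(1): 1={✗lead,b=7,log=-}
step 14 recover(1): 1={foll,b=7,log=-}
step 15 propose(0,'y'): —
step 16 deliver 0→2: —
step 17 deliver 2→0: —
step 18 deliver 0→1: —

no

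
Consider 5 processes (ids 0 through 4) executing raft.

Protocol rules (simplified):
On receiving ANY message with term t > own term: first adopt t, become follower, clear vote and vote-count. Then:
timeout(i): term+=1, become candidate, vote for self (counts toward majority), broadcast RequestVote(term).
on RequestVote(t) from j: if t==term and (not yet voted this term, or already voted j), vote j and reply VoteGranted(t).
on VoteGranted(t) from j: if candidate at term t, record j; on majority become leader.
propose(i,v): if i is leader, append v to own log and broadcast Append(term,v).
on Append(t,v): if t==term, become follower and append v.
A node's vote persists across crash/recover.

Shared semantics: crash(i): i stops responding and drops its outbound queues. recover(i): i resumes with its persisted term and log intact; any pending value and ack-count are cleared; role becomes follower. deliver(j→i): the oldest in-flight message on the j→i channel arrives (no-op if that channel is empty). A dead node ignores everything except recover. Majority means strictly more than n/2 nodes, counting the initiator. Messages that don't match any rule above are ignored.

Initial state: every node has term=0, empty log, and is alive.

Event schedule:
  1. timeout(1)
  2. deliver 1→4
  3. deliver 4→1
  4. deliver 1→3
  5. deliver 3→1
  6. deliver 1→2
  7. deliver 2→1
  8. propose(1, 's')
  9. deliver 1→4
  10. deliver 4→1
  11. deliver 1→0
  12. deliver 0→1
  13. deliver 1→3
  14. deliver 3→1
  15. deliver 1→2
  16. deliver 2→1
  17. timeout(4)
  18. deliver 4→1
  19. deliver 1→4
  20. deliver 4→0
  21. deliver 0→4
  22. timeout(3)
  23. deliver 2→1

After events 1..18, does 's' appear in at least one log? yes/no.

1. timeout(1):  <1:cand t1 ->
2. deliver 1→4:  <4:foll t1 ->
3. deliver 4→1:  nop
4. deliver 1→3:  <3:foll t1 ->
5. deliver 3→1:  <1:lead t1 ->
6. deliver 1→2:  <2:foll t1 ->
7. deliver 2→1:  nop
8. propose(1,'s'):  <1:lead t1 s>
9. deliver 1→4:  <4:foll t1 s>
10. deliver 4→1:  nop
11. deliver 1→0:  <0:foll t1 ->
12. deliver 0→1:  nop
13. deliver 1→3:  <3:foll t1 s>
14. deliver 3→1:  nop
15. deliver 1→2:  <2:foll t1 s>
16. deliver 2→1:  nop
17. timeout(4):  <4:cand t2 s>
18. deliver 4→1:  <1:foll t2 s>

yes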